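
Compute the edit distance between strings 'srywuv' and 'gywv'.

Let D[i][j] be the edit distance between the first i characters of 'srywuv' and the first j characters of 'gywv', with D[i][0] = i, D[0][j] = j, and D[i][j] = D[i-1][j-1] if the characters match, else 1 + min(D[i-1][j], D[i][j-1], D[i-1][j-1]). Filling the table (rows: prefixes of 'srywuv', columns: prefixes of 'gywv'):
     ε  g  y  w  v
  ε  0  1  2  3  4
  s  1  1  2  3  4
  r  2  2  2  3  4
  y  3  3  2  3  4
  w  4  4  3  2  3
  u  5  5  4  3  3
  v  6  6  5  4  3
The bottom-right entry gives D[6][4] = 3, so no sequence of fewer than 3 edits works. Backtracking through the table gives one optimal edit sequence (3 edits):
  srywuv → rywuv (del s @1)
  rywuv → gywuv (sub r→g @1)
  gywuv → gywv (del u @4)
Edit distance = 3.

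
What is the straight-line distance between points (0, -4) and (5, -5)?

√(Σ(x_i - y_i)²) = √((0 - 5)² + (-4 - (-5))²)
= √((-5)² + 1²) = √(25 + 1) = √26 ≈ 5.099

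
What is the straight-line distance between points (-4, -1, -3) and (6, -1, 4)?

√(Σ(x_i - y_i)²) = √((-4 - 6)² + (-1 - (-1))² + (-3 - 4)²)
= √((-10)² + 0² + (-7)²) = √(100 + 0 + 49) = √149 ≈ 12.2066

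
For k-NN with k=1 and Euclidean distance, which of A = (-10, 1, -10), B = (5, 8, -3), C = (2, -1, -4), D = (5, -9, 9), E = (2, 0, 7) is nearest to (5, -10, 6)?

Distances: d(A) ≈ 24.5357, d(B) ≈ 20.1246, d(C) ≈ 13.784, d(D) ≈ 3.1623, d(E) ≈ 10.4881. Nearest: D = (5, -9, 9) with distance 3.1623.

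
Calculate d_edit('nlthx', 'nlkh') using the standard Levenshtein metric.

Let D[i][j] be the edit distance between the first i characters of 'nlthx' and the first j characters of 'nlkh', with D[i][0] = i, D[0][j] = j, and D[i][j] = D[i-1][j-1] if the characters match, else 1 + min(D[i-1][j], D[i][j-1], D[i-1][j-1]). Filling the table (rows: prefixes of 'nlthx', columns: prefixes of 'nlkh'):
     ε  n  l  k  h
  ε  0  1  2  3  4
  n  1  0  1  2  3
  l  2  1  0  1  2
  t  3  2  1  1  2
  h  4  3  2  2  1
  x  5  4  3  3  2
The bottom-right entry gives D[5][4] = 2, so no sequence of fewer than 2 edits works. Backtracking through the table gives one optimal edit sequence (2 edits):
  nlthx → nlkhx (sub t→k @3)
  nlkhx → nlkh (del x @5)
Edit distance = 2.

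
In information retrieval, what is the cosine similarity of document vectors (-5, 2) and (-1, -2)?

With u = (-5, 2), v = (-1, -2):
u·v = (-5)·(-1) + 2·(-2) = 5 + (-4) = 1.
|u| = √((-5)² + 2²) = √29, |v| = √((-1)² + (-2)²) = √5, so |u||v| = √(29·5) = √145.
cos θ = (u·v)/(|u||v|) = 1/√145 ≈ 0.083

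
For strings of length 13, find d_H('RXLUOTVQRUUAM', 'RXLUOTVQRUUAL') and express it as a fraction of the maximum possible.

Differing positions: 13. Hamming distance = 1. The maximum possible Hamming distance for length-13 strings is 13, so d_H/13 = 1/13 ≈ 0.0769.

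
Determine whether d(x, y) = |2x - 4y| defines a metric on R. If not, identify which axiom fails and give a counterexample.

No. d fails symmetry: d(8, 5) = |2·8 - 4·5| = |-4| = 4, but d(5, 8) = |2·5 - 4·8| = |-22| = 22. Since 4 ≠ 22, d(x,y) ≠ d(y,x) in general.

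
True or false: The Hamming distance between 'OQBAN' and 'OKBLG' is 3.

Differing positions: 2, 4, 5. Hamming distance = 3, so the claim is true.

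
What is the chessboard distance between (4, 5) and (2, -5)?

max(|x_i - y_i|) = max(|4 - 2|, |5 - (-5)|) = max(2, 10) = 10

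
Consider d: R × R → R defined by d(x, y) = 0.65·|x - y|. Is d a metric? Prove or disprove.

Yes. Since |x - y| is a metric on R and 0.65 > 0, the positive scalar multiple 0.65·|x - y| is also a metric: scaling by a positive constant preserves non-negativity, identity (d=0 ⟺ |x-y|=0 ⟺ x=y), symmetry, and the triangle inequality.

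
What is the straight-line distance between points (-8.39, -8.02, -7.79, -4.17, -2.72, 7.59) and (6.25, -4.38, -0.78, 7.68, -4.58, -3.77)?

√(Σ(x_i - y_i)²) = √((-8.39 - 6.25)² + (-8.02 - (-4.38))² + (-7.79 - (-0.78))² + (-4.17 - 7.68)² + (-2.72 - (-4.58))² + (7.59 - (-3.77))²)
= √((-14.64)² + (-3.64)² + (-7.01)² + (-11.85)² + 1.86² + 11.36²) = √(214.3296 + 13.2496 + 49.1401 + 140.4225 + 3.4596 + 129.0496) = √549.651 ≈ 23.4446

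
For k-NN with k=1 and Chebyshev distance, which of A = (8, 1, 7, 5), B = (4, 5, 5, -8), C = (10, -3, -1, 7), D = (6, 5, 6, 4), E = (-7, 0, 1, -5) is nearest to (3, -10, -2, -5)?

Distances: d(A) = 11, d(B) = 15, d(C) = 12, d(D) = 15, d(E) = 10. Nearest: E = (-7, 0, 1, -5) with distance 10.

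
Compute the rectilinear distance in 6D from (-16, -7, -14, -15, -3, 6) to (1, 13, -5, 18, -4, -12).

Σ|x_i - y_i| = |-16 - 1| + |-7 - 13| + |-14 - (-5)| + |-15 - 18| + |-3 - (-4)| + |6 - (-12)| = 17 + 20 + 9 + 33 + 1 + 18 = 98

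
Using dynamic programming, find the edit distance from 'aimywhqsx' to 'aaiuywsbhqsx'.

Let D[i][j] be the edit distance between the first i characters of 'aimywhqsx' and the first j characters of 'aaiuywsbhqsx', with D[i][0] = i, D[0][j] = j, and D[i][j] = D[i-1][j-1] if the characters match, else 1 + min(D[i-1][j], D[i][j-1], D[i-1][j-1]). Filling the table (rows: prefixes of 'aimywhqsx', columns: prefixes of 'aaiuywsbhqsx'):
     ε  a  a  i  u  y  w  s  b  h  q  s  x
  ε  0  1  2  3  4  5  6  7  8  9 10 11 12
  a  1  0  1  2  3  4  5  6  7  8  9 10 11
  i  2  1  1  1  2  3  4  5  6  7  8  9 10
  m  3  2  2  2  2  3  4  5  6  7  8  9 10
  y  4  3  3  3  3  2  3  4  5  6  7  8  9
  w  5  4  4  4  4  3  2  3  4  5  6  7  8
  h  6  5  5  5  5  4  3  3  4  4  5  6  7
  q  7  6  6  6  6  5  4  4  4  5  4  5  6
  s  8  7  7  7  7  6  5  4  5  5  5  4  5
  x  9  8  8  8  8  7  6  5  5  6  6  5  4
The bottom-right entry gives D[9][12] = 4, so no sequence of fewer than 4 edits works. Backtracking through the table gives one optimal edit sequence (4 edits):
  aimywhqsx → aaimywhqsx (ins a @1)
  aaimywhqsx → aaiuywhqsx (sub m→u @4)
  aaiuywhqsx → aaiuywshqsx (ins s @7)
  aaiuywshqsx → aaiuywsbhqsx (ins b @8)
Edit distance = 4.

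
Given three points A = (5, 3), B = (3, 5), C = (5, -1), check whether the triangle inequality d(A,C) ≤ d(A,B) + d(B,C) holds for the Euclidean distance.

d(A,B) = √(2² + 2²) = √8 ≈ 2.8284, d(B,C) = √(2² + 6²) = √40 ≈ 6.3246, d(A,C) = √(0² + 4²) = √16 = 4.
d(A,C) = 4 ≤ 2.8284 + 6.3246 = 9.153. Triangle inequality is satisfied.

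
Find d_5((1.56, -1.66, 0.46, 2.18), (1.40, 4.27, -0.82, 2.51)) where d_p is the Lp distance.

(Σ|x_i - y_i|^5)^(1/5) = (|1.56 - 1.4|^5 + |-1.66 - 4.27|^5 + |0.46 - (-0.82)|^5 + |2.18 - 2.51|^5)^(1/5)
= (0.16^5 + 5.93^5 + 1.28^5 + 0.33^5)^(1/5) ≈ (0.0001 + 7332.8612 + 3.436 + 0.0039)^(1/5) = (7336.3012)^(1/5) ≈ 5.9306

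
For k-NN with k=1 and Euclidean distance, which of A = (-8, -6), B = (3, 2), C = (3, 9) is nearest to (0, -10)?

Distances: d(A) ≈ 8.9443, d(B) ≈ 12.3693, d(C) ≈ 19.2354. Nearest: A = (-8, -6) with distance 8.9443.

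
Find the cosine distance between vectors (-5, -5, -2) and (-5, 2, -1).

With u = (-5, -5, -2), v = (-5, 2, -1):
u·v = (-5)·(-5) + (-5)·2 + (-2)·(-1) = 25 + (-10) + 2 = 17.
|u| = √((-5)² + (-5)² + (-2)²) = √54, |v| = √((-5)² + 2² + (-1)²) = √30, so |u||v| = √(54·30) = √1620.
cos θ = (u·v)/(|u||v|) = 17/√1620 ≈ 0.4224
Cosine distance = 1 - cos θ ≈ 1 - 0.4224 = 0.5776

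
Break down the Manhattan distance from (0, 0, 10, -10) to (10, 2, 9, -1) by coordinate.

Σ|x_i - y_i| = |0 - 10| + |0 - 2| + |10 - 9| + |-10 - (-1)| = 10 + 2 + 1 + 9 = 22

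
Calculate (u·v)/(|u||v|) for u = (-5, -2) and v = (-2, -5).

With u = (-5, -2), v = (-2, -5):
u·v = (-5)·(-2) + (-2)·(-5) = 10 + 10 = 20.
|u| = √((-5)² + (-2)²) = √29, |v| = √((-2)² + (-5)²) = √29, so |u||v| = √(29·29) = √841 = 29.
cos θ = (u·v)/(|u||v|) = 20/29 ≈ 0.6897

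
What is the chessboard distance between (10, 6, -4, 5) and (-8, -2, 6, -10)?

max(|x_i - y_i|) = max(|10 - (-8)|, |6 - (-2)|, |-4 - 6|, |5 - (-10)|) = max(18, 8, 10, 15) = 18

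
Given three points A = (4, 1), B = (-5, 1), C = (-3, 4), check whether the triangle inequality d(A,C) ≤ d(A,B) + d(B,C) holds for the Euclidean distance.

d(A,B) = √(9² + 0²) = √81 = 9, d(B,C) = √(2² + 3²) = √13 ≈ 3.6056, d(A,C) = √(7² + 3²) = √58 ≈ 7.6158.
d(A,C) ≈ 7.6158 ≤ 9 + 3.6056 = 12.6056. Triangle inequality is satisfied.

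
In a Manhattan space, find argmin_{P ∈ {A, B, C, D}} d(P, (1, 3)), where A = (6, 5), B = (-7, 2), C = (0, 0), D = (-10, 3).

Distances: d(A) = 7, d(B) = 9, d(C) = 4, d(D) = 11. Nearest: C = (0, 0) with distance 4.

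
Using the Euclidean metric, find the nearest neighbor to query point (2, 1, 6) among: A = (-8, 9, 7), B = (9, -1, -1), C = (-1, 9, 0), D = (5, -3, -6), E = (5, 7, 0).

Distances: d(A) ≈ 12.8452, d(B) ≈ 10.0995, d(C) ≈ 10.4403, d(D) = 13, d(E) = 9. Nearest: E = (5, 7, 0) with distance 9.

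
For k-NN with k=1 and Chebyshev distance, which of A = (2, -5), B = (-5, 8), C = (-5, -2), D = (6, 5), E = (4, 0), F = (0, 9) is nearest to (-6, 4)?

Distances: d(A) = 9, d(B) = 4, d(C) = 6, d(D) = 12, d(E) = 10, d(F) = 6. Nearest: B = (-5, 8) with distance 4.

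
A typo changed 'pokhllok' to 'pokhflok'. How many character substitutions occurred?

Differing positions: 5. Hamming distance = 1.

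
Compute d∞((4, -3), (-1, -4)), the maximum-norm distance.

max(|x_i - y_i|) = max(|4 - (-1)|, |-3 - (-4)|) = max(5, 1) = 5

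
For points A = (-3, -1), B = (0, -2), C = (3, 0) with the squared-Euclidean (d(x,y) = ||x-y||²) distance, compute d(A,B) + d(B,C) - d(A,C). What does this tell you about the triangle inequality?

d(A,B) = 3² + 1² = 10, d(B,C) = 3² + 2² = 13, d(A,C) = 6² + 1² = 37.
d(A,B) + d(B,C) - d(A,C) = 10 + 13 - 37 = 23 - 37 = -14. This is < 0, so the triangle inequality FAILS for these points (squared-Euclidean is not a metric).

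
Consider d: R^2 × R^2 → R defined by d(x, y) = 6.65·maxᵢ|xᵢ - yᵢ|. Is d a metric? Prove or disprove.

Yes. The L∞ (Chebyshev) norm induces a metric on R^2, and multiplying a metric by a positive constant 6.65 > 0 preserves all four axioms: non-negativity (6.65·||x-y|| ≥ 0), identity (6.65·||x-y|| = 0 ⟺ ||x-y|| = 0 ⟺ x = y), symmetry (||x-y|| = ||y-x||), and the triangle inequality (6.65·||x-z|| ≤ 6.65·||x-y|| + 6.65·||y-z||). So d is a metric.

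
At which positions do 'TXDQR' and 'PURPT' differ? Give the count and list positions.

Differing positions: 1, 2, 3, 4, 5. Hamming distance = 5.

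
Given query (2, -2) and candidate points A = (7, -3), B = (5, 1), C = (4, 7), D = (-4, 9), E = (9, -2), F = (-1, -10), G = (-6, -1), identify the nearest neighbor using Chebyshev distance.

Distances: d(A) = 5, d(B) = 3, d(C) = 9, d(D) = 11, d(E) = 7, d(F) = 8, d(G) = 8. Nearest: B = (5, 1) with distance 3.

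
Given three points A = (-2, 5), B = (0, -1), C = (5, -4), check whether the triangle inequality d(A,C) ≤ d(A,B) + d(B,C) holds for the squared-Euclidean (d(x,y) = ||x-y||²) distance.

d(A,B) = 2² + 6² = 40, d(B,C) = 5² + 3² = 34, d(A,C) = 7² + 9² = 130.
d(A,C) = 130 > 40 + 34 = 74. Triangle inequality is VIOLATED. (Squared-Euclidean is not a metric — this is a counterexample.)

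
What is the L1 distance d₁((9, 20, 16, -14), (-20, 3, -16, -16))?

Σ|x_i - y_i| = |9 - (-20)| + |20 - 3| + |16 - (-16)| + |-14 - (-16)| = 29 + 17 + 32 + 2 = 80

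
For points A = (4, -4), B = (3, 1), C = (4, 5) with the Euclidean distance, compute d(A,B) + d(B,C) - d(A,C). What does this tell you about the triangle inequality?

d(A,B) = √(1² + 5²) = √26 ≈ 5.099, d(B,C) = √(1² + 4²) = √17 ≈ 4.1231, d(A,C) = √(0² + 9²) = √81 = 9.
d(A,B) + d(B,C) - d(A,C) = 5.099 + 4.1231 - 9 = 9.2221 - 9 = 0.2221 (to 4 decimal places). This is ≥ 0, so the triangle inequality holds for these points.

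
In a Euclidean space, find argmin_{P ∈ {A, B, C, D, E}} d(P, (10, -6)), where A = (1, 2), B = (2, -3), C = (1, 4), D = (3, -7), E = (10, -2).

Distances: d(A) ≈ 12.0416, d(B) ≈ 8.544, d(C) ≈ 13.4536, d(D) ≈ 7.0711, d(E) = 4. Nearest: E = (10, -2) with distance 4.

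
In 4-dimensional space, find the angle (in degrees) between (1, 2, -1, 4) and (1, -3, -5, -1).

With u = (1, 2, -1, 4), v = (1, -3, -5, -1):
u·v = 1·1 + 2·(-3) + (-1)·(-5) + 4·(-1) = 1 + (-6) + 5 + (-4) = -4.
|u| = √(1² + 2² + (-1)² + 4²) = √22, |v| = √(1² + (-3)² + (-5)² + (-1)²) = √36, so |u||v| = √(22·36) = √792.
cos θ = (u·v)/(|u||v|) = -4/√792 ≈ -0.142134
θ = arccos(-0.142134) ≈ 98.17°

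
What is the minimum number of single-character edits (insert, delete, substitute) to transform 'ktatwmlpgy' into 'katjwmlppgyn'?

Let D[i][j] be the edit distance between the first i characters of 'ktatwmlpgy' and the first j characters of 'katjwmlppgyn', with D[i][0] = i, D[0][j] = j, and D[i][j] = D[i-1][j-1] if the characters match, else 1 + min(D[i-1][j], D[i][j-1], D[i-1][j-1]). Filling the table (rows: prefixes of 'ktatwmlpgy', columns: prefixes of 'katjwmlppgyn'):
     ε  k  a  t  j  w  m  l  p  p  g  y  n
  ε  0  1  2  3  4  5  6  7  8  9 10 11 12
  k  1  0  1  2  3  4  5  6  7  8  9 10 11
  t  2  1  1  1  2  3  4  5  6  7  8  9 10
  a  3  2  1  2  2  3  4  5  6  7  8  9 10
  t  4  3  2  1  2  3  4  5  6  7  8  9 10
  w  5  4  3  2  2  2  3  4  5  6  7  8  9
  m  6  5  4  3  3  3  2  3  4  5  6  7  8
  l  7  6  5  4  4  4  3  2  3  4  5  6  7
  p  8  7  6  5  5  5  4  3  2  3  4  5  6
  g  9  8  7  6  6  6  5  4  3  3  3  4  5
  y 10  9  8  7  7  7  6  5  4  4  4  3  4
The bottom-right entry gives D[10][12] = 4, so no sequence of fewer than 4 edits works. Backtracking through the table gives one optimal edit sequence (4 edits):
  ktatwmlpgy → katwmlpgy (del t @2)
  katwmlpgy → katjwmlpgy (ins j @4)
  katjwmlpgy → katjwmlppgy (ins p @8)
  katjwmlppgy → katjwmlppgyn (ins n @12)
Edit distance = 4.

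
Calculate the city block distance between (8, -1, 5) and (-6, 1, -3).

Σ|x_i - y_i| = |8 - (-6)| + |-1 - 1| + |5 - (-3)| = 14 + 2 + 8 = 24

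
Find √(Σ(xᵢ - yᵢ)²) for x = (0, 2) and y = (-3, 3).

√(Σ(x_i - y_i)²) = √((0 - (-3))² + (2 - 3)²)
= √(3² + (-1)²) = √(9 + 1) = √10 ≈ 3.1623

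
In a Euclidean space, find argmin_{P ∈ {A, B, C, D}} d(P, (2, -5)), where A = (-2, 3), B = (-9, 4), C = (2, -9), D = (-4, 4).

Distances: d(A) ≈ 8.9443, d(B) ≈ 14.2127, d(C) = 4, d(D) ≈ 10.8167. Nearest: C = (2, -9) with distance 4.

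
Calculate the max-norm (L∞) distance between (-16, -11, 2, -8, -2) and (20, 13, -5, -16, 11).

max(|x_i - y_i|) = max(|-16 - 20|, |-11 - 13|, |2 - (-5)|, |-8 - (-16)|, |-2 - 11|) = max(36, 24, 7, 8, 13) = 36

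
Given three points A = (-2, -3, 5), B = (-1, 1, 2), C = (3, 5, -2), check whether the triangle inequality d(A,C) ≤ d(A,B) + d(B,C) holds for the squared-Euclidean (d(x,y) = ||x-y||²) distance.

d(A,B) = 1² + 4² + 3² = 26, d(B,C) = 4² + 4² + 4² = 48, d(A,C) = 5² + 8² + 7² = 138.
d(A,C) = 138 > 26 + 48 = 74. Triangle inequality is VIOLATED. (Squared-Euclidean is not a metric — this is a counterexample.)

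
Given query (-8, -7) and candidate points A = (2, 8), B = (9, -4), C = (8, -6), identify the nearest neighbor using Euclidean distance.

Distances: d(A) ≈ 18.0278, d(B) ≈ 17.2627, d(C) ≈ 16.0312. Nearest: C = (8, -6) with distance 16.0312.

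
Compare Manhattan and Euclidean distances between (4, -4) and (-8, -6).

L1 = |4 - (-8)| + |-4 - (-6)| = 12 + 2 = 14
L2 = √(12² + 2²) = √148 ≈ 12.1655
L1 ≥ L2 always (equality iff movement is along one axis); L1 > L2 here.
Ratio L1/L2 = 14/√148 ≈ 1.1508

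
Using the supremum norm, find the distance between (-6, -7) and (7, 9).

max(|x_i - y_i|) = max(|-6 - 7|, |-7 - 9|) = max(13, 16) = 16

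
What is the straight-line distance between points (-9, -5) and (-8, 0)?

√(Σ(x_i - y_i)²) = √((-9 - (-8))² + (-5 - 0)²)
= √((-1)² + (-5)²) = √(1 + 25) = √26 ≈ 5.099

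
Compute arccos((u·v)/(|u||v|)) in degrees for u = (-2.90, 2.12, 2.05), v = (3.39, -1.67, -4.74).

With u = (-2.90, 2.12, 2.05), v = (3.39, -1.67, -4.74):
u·v = (-2.9)·3.39 + 2.12·(-1.67) + 2.05·(-4.74) = (-9.831) + (-3.5404) + (-9.717) = -23.0884.
|u| = √((-2.9)² + 2.12² + 2.05²) = √(8.41 + 4.4944 + 4.2025) = √17.1069, |v| = √(3.39² + (-1.67)² + (-4.74)²) = √(11.4921 + 2.7889 + 22.4676) = √36.7486.
cos θ = (u·v)/(|u||v|) = -23.0884/(√17.1069·√36.7486) ≈ -0.920848
θ = arccos(-0.920848) ≈ 157.05°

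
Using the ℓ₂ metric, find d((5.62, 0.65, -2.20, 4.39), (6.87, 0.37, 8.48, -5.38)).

√(Σ(x_i - y_i)²) = √((5.62 - 6.87)² + (0.65 - 0.37)² + (-2.2 - 8.48)² + (4.39 - (-5.38))²)
= √((-1.25)² + 0.28² + (-10.68)² + 9.77²) = √(1.5625 + 0.0784 + 114.0624 + 95.4529) = √211.1562 ≈ 14.5312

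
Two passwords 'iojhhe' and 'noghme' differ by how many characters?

Differing positions: 1, 3, 5. Hamming distance = 3.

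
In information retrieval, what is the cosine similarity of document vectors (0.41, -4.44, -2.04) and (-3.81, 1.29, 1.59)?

With u = (0.41, -4.44, -2.04), v = (-3.81, 1.29, 1.59):
u·v = 0.41·(-3.81) + (-4.44)·1.29 + (-2.04)·1.59 = (-1.5621) + (-5.7276) + (-3.2436) = -10.5333.
|u| = √(0.41² + (-4.44)² + (-2.04)²) = √(0.1681 + 19.7136 + 4.1616) = √24.0433, |v| = √((-3.81)² + 1.29² + 1.59²) = √(14.5161 + 1.6641 + 2.5281) = √18.7083.
cos θ = (u·v)/(|u||v|) = -10.5333/(√24.0433·√18.7083) ≈ -0.4966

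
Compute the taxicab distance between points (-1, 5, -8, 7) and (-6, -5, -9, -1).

Σ|x_i - y_i| = |-1 - (-6)| + |5 - (-5)| + |-8 - (-9)| + |7 - (-1)| = 5 + 10 + 1 + 8 = 24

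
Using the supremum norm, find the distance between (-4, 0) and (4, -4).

max(|x_i - y_i|) = max(|-4 - 4|, |0 - (-4)|) = max(8, 4) = 8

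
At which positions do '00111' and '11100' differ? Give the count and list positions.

Differing positions: 1, 2, 4, 5. Hamming distance = 4.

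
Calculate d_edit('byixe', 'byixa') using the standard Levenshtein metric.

Let D[i][j] be the edit distance between the first i characters of 'byixe' and the first j characters of 'byixa', with D[i][0] = i, D[0][j] = j, and D[i][j] = D[i-1][j-1] if the characters match, else 1 + min(D[i-1][j], D[i][j-1], D[i-1][j-1]). Filling the table (rows: prefixes of 'byixe', columns: prefixes of 'byixa'):
     ε  b  y  i  x  a
  ε  0  1  2  3  4  5
  b  1  0  1  2  3  4
  y  2  1  0  1  2  3
  i  3  2  1  0  1  2
  x  4  3  2  1  0  1
  e  5  4  3  2  1  1
The bottom-right entry gives D[5][5] = 1, so no sequence of fewer than 1 edit works. Backtracking through the table gives one optimal edit sequence (1 edit):
  byixe → byixa (sub e→a @5)
Edit distance = 1.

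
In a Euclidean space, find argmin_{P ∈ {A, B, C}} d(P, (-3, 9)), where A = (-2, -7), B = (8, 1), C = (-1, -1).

Distances: d(A) ≈ 16.0312, d(B) ≈ 13.6015, d(C) ≈ 10.198. Nearest: C = (-1, -1) with distance 10.198.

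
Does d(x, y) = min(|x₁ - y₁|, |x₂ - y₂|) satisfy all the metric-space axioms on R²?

No. d fails identity of indiscernibles: take x = (-3, 0) and y = (-3, 3). Then d(x,y) = min(|-3 - (-3)|, |0 - 3|) = min(0, 3) = 0, yet x ≠ y.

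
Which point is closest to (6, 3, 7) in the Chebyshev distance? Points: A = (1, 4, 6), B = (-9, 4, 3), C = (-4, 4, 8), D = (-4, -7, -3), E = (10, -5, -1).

Distances: d(A) = 5, d(B) = 15, d(C) = 10, d(D) = 10, d(E) = 8. Nearest: A = (1, 4, 6) with distance 5.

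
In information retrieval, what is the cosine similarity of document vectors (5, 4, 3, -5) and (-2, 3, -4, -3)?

With u = (5, 4, 3, -5), v = (-2, 3, -4, -3):
u·v = 5·(-2) + 4·3 + 3·(-4) + (-5)·(-3) = (-10) + 12 + (-12) + 15 = 5.
|u| = √(5² + 4² + 3² + (-5)²) = √75, |v| = √((-2)² + 3² + (-4)² + (-3)²) = √38, so |u||v| = √(75·38) = √2850.
cos θ = (u·v)/(|u||v|) = 5/√2850 ≈ 0.0937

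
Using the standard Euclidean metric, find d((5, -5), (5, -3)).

√(Σ(x_i - y_i)²) = √((5 - 5)² + (-5 - (-3))²)
= √(0² + (-2)²) = √(0 + 4) = √4 = 2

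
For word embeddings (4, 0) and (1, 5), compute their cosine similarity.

With u = (4, 0), v = (1, 5):
u·v = 4·1 + 0·5 = 4 + 0 = 4.
|u| = √(4² + 0²) = √16, |v| = √(1² + 5²) = √26, so |u||v| = √(16·26) = √416.
cos θ = (u·v)/(|u||v|) = 4/√416 ≈ 0.1961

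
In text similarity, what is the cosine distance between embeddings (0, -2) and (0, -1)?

With u = (0, -2), v = (0, -1):
u·v = 0·0 + (-2)·(-1) = 0 + 2 = 2.
|u| = √(0² + (-2)²) = √4, |v| = √(0² + (-1)²) = √1, so |u||v| = √(4·1) = √4 = 2.
cos θ = (u·v)/(|u||v|) = 2/2 = 1
Cosine distance = 1 - cos θ = 1 - 1 = 0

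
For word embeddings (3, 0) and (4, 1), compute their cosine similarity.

With u = (3, 0), v = (4, 1):
u·v = 3·4 + 0·1 = 12 + 0 = 12.
|u| = √(3² + 0²) = √9, |v| = √(4² + 1²) = √17, so |u||v| = √(9·17) = √153.
cos θ = (u·v)/(|u||v|) = 12/√153 ≈ 0.9701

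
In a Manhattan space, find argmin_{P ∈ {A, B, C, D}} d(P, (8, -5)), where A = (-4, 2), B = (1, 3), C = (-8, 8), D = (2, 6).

Distances: d(A) = 19, d(B) = 15, d(C) = 29, d(D) = 17. Nearest: B = (1, 3) with distance 15.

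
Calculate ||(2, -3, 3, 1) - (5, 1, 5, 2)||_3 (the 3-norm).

(Σ|x_i - y_i|^3)^(1/3) = (|2 - 5|^3 + |-3 - 1|^3 + |3 - 5|^3 + |1 - 2|^3)^(1/3)
= (3^3 + 4^3 + 2^3 + 1^3)^(1/3) = (27 + 64 + 8 + 1)^(1/3) = (100)^(1/3) ≈ 4.6416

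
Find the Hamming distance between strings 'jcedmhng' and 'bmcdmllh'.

Differing positions: 1, 2, 3, 6, 7, 8. Hamming distance = 6.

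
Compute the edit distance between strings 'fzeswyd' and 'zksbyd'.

Let D[i][j] be the edit distance between the first i characters of 'fzeswyd' and the first j characters of 'zksbyd', with D[i][0] = i, D[0][j] = j, and D[i][j] = D[i-1][j-1] if the characters match, else 1 + min(D[i-1][j], D[i][j-1], D[i-1][j-1]). Filling the table (rows: prefixes of 'fzeswyd', columns: prefixes of 'zksbyd'):
     ε  z  k  s  b  y  d
  ε  0  1  2  3  4  5  6
  f  1  1  2  3  4  5  6
  z  2  1  2  3  4  5  6
  e  3  2  2  3  4  5  6
  s  4  3  3  2  3  4  5
  w  5  4  4  3  3  4  5
  y  6  5  5  4  4  3  4
  d  7  6  6  5  5  4  3
The bottom-right entry gives D[7][6] = 3, so no sequence of fewer than 3 edits works. Backtracking through the table gives one optimal edit sequence (3 edits):
  fzeswyd → zeswyd (del f @1)
  zeswyd → zkswyd (sub e→k @2)
  zkswyd → zksbyd (sub w→b @4)
Edit distance = 3.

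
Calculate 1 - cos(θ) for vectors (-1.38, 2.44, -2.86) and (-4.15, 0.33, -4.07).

With u = (-1.38, 2.44, -2.86), v = (-4.15, 0.33, -4.07):
u·v = (-1.38)·(-4.15) + 2.44·0.33 + (-2.86)·(-4.07) = 5.727 + 0.8052 + 11.6402 = 18.1724.
|u| = √((-1.38)² + 2.44² + (-2.86)²) = √(1.9044 + 5.9536 + 8.1796) = √16.0376, |v| = √((-4.15)² + 0.33² + (-4.07)²) = √(17.2225 + 0.1089 + 16.5649) = √33.8963.
cos θ = (u·v)/(|u||v|) = 18.1724/(√16.0376·√33.8963) ≈ 0.7794
Cosine distance = 1 - cos θ ≈ 1 - 0.7794 = 0.2206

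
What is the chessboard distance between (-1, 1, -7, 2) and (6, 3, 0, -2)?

max(|x_i - y_i|) = max(|-1 - 6|, |1 - 3|, |-7 - 0|, |2 - (-2)|) = max(7, 2, 7, 4) = 7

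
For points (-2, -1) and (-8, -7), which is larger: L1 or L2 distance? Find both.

L1 = |-2 - (-8)| + |-1 - (-7)| = 6 + 6 = 12
L2 = √(6² + 6²) = √72 ≈ 8.4853
L1 ≥ L2 always (equality iff movement is along one axis); L1 > L2 here.
Ratio L1/L2 = 12/√72 ≈ 1.4142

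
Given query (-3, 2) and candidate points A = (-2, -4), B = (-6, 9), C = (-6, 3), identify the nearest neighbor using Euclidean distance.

Distances: d(A) ≈ 6.0828, d(B) ≈ 7.6158, d(C) ≈ 3.1623. Nearest: C = (-6, 3) with distance 3.1623.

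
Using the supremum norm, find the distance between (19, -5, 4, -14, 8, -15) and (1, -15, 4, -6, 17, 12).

max(|x_i - y_i|) = max(|19 - 1|, |-5 - (-15)|, |4 - 4|, |-14 - (-6)|, |8 - 17|, |-15 - 12|) = max(18, 10, 0, 8, 9, 27) = 27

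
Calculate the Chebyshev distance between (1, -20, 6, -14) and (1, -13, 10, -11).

max(|x_i - y_i|) = max(|1 - 1|, |-20 - (-13)|, |6 - 10|, |-14 - (-11)|) = max(0, 7, 4, 3) = 7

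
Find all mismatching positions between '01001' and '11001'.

Differing positions: 1. Hamming distance = 1.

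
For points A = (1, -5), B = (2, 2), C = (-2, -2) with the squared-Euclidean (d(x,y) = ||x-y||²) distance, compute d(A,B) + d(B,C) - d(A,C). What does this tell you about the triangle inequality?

d(A,B) = 1² + 7² = 50, d(B,C) = 4² + 4² = 32, d(A,C) = 3² + 3² = 18.
d(A,B) + d(B,C) - d(A,C) = 50 + 32 - 18 = 82 - 18 = 64. This is ≥ 0, so the triangle inequality holds for these points.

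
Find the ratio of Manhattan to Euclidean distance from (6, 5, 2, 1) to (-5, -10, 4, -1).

L1 = |6 - (-5)| + |5 - (-10)| + |2 - 4| + |1 - (-1)| = 11 + 15 + 2 + 2 = 30
L2 = √(11² + 15² + 2² + 2²) = √354 ≈ 18.8149
L1 ≥ L2 always (equality iff movement is along one axis); L1 > L2 here.
Ratio L1/L2 = 30/√354 ≈ 1.5945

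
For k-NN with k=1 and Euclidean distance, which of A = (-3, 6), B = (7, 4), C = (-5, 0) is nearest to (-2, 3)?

Distances: d(A) ≈ 3.1623, d(B) ≈ 9.0554, d(C) ≈ 4.2426. Nearest: A = (-3, 6) with distance 3.1623.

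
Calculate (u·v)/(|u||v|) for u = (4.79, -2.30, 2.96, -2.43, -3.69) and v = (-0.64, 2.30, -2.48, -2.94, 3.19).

With u = (4.79, -2.30, 2.96, -2.43, -3.69), v = (-0.64, 2.30, -2.48, -2.94, 3.19):
u·v = 4.79·(-0.64) + (-2.3)·2.3 + 2.96·(-2.48) + (-2.43)·(-2.94) + (-3.69)·3.19 = (-3.0656) + (-5.29) + (-7.3408) + 7.1442 + (-11.7711) = -20.3233.
|u| = √(4.79² + (-2.3)² + 2.96² + (-2.43)² + (-3.69)²) = √(22.9441 + 5.29 + 8.7616 + 5.9049 + 13.6161) = √56.5167, |v| = √((-0.64)² + 2.3² + (-2.48)² + (-2.94)² + 3.19²) = √(0.4096 + 5.29 + 6.1504 + 8.6436 + 10.1761) = √30.6697.
cos θ = (u·v)/(|u||v|) = -20.3233/(√56.5167·√30.6697) ≈ -0.4881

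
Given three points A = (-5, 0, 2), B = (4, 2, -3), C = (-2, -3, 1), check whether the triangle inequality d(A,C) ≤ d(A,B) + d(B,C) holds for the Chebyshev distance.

d(A,B) = max(9, 2, 5) = 9, d(B,C) = max(6, 5, 4) = 6, d(A,C) = max(3, 3, 1) = 3.
d(A,C) = 3 ≤ 9 + 6 = 15. Triangle inequality is satisfied.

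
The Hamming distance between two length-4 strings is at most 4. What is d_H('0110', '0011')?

Differing positions: 2, 4. Hamming distance = 2. The maximum possible Hamming distance for length-4 strings is 4, so d_H/4 = 2/4 = 0.5.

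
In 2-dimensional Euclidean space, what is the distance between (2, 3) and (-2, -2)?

√(Σ(x_i - y_i)²) = √((2 - (-2))² + (3 - (-2))²)
= √(4² + 5²) = √(16 + 25) = √41 ≈ 6.4031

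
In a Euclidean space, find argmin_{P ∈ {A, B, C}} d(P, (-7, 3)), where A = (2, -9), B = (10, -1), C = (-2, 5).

Distances: d(A) = 15, d(B) ≈ 17.4642, d(C) ≈ 5.3852. Nearest: C = (-2, 5) with distance 5.3852.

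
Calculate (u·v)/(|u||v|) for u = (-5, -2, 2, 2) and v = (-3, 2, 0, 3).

With u = (-5, -2, 2, 2), v = (-3, 2, 0, 3):
u·v = (-5)·(-3) + (-2)·2 + 2·0 + 2·3 = 15 + (-4) + 0 + 6 = 17.
|u| = √((-5)² + (-2)² + 2² + 2²) = √37, |v| = √((-3)² + 2² + 0² + 3²) = √22, so |u||v| = √(37·22) = √814.
cos θ = (u·v)/(|u||v|) = 17/√814 ≈ 0.5958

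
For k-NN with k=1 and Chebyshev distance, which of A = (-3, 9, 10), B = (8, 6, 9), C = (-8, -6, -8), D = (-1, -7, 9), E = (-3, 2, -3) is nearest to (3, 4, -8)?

Distances: d(A) = 18, d(B) = 17, d(C) = 11, d(D) = 17, d(E) = 6. Nearest: E = (-3, 2, -3) with distance 6.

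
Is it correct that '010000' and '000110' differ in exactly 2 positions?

Differing positions: 2, 4, 5. Hamming distance = 3, so the claim that d_H = 2 is false.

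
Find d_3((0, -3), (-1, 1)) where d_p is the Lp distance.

(Σ|x_i - y_i|^3)^(1/3) = (|0 - (-1)|^3 + |-3 - 1|^3)^(1/3)
= (1^3 + 4^3)^(1/3) = (1 + 64)^(1/3) = (65)^(1/3) ≈ 4.0207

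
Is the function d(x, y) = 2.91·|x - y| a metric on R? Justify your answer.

Yes. Since |x - y| is a metric on R and 2.91 > 0, the positive scalar multiple 2.91·|x - y| is also a metric: scaling by a positive constant preserves non-negativity, identity (d=0 ⟺ |x-y|=0 ⟺ x=y), symmetry, and the triangle inequality.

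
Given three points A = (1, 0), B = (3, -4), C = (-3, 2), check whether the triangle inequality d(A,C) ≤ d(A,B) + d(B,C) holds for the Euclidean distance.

d(A,B) = √(2² + 4²) = √20 ≈ 4.4721, d(B,C) = √(6² + 6²) = √72 ≈ 8.4853, d(A,C) = √(4² + 2²) = √20 ≈ 4.4721.
d(A,C) ≈ 4.4721 ≤ 4.4721 + 8.4853 = 12.9574. Triangle inequality is satisfied.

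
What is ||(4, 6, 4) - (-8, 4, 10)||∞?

max(|x_i - y_i|) = max(|4 - (-8)|, |6 - 4|, |4 - 10|) = max(12, 2, 6) = 12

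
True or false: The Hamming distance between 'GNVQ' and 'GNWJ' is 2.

Differing positions: 3, 4. Hamming distance = 2, so the claim is true.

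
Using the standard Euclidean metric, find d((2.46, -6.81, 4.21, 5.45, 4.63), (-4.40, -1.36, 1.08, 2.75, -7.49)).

√(Σ(x_i - y_i)²) = √((2.46 - (-4.4))² + (-6.81 - (-1.36))² + (4.21 - 1.08)² + (5.45 - 2.75)² + (4.63 - (-7.49))²)
= √(6.86² + (-5.45)² + 3.13² + 2.7² + 12.12²) = √(47.0596 + 29.7025 + 9.7969 + 7.29 + 146.8944) = √240.7434 ≈ 15.5159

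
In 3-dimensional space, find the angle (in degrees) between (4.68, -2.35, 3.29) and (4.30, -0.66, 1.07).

With u = (4.68, -2.35, 3.29), v = (4.30, -0.66, 1.07):
u·v = 4.68·4.3 + (-2.35)·(-0.66) + 3.29·1.07 = 20.124 + 1.551 + 3.5203 = 25.1953.
|u| = √(4.68² + (-2.35)² + 3.29²) = √(21.9024 + 5.5225 + 10.8241) = √38.249, |v| = √(4.3² + (-0.66)² + 1.07²) = √(18.49 + 0.4356 + 1.1449) = √20.0705.
cos θ = (u·v)/(|u||v|) = 25.1953/(√38.249·√20.0705) ≈ 0.909349
θ = arccos(0.909349) ≈ 24.58°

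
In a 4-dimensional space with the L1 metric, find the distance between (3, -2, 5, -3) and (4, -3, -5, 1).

Σ|x_i - y_i| = |3 - 4| + |-2 - (-3)| + |5 - (-5)| + |-3 - 1| = 1 + 1 + 10 + 4 = 16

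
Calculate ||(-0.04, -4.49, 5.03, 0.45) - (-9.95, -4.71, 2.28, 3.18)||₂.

√(Σ(x_i - y_i)²) = √((-0.04 - (-9.95))² + (-4.49 - (-4.71))² + (5.03 - 2.28)² + (0.45 - 3.18)²)
= √(9.91² + 0.22² + 2.75² + (-2.73)²) = √(98.2081 + 0.0484 + 7.5625 + 7.4529) = √113.2719 ≈ 10.6429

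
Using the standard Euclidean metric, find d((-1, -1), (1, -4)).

√(Σ(x_i - y_i)²) = √((-1 - 1)² + (-1 - (-4))²)
= √((-2)² + 3²) = √(4 + 9) = √13 ≈ 3.6056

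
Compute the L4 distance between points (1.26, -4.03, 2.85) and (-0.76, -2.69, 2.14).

(Σ|x_i - y_i|^4)^(1/4) = (|1.26 - (-0.76)|^4 + |-4.03 - (-2.69)|^4 + |2.85 - 2.14|^4)^(1/4)
= (2.02^4 + 1.34^4 + 0.71^4)^(1/4) ≈ (16.6497 + 3.2242 + 0.2541)^(1/4) = (20.128)^(1/4) ≈ 2.1181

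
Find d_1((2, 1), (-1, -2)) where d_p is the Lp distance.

Σ|x_i - y_i| = |2 - (-1)| + |1 - (-2)| = 3 + 3 = 6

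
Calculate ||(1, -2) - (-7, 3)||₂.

√(Σ(x_i - y_i)²) = √((1 - (-7))² + (-2 - 3)²)
= √(8² + (-5)²) = √(64 + 25) = √89 ≈ 9.434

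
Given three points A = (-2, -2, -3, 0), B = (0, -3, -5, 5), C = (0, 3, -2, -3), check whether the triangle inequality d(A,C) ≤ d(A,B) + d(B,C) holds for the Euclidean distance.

d(A,B) = √(2² + 1² + 2² + 5²) = √34 ≈ 5.831, d(B,C) = √(0² + 6² + 3² + 8²) = √109 ≈ 10.4403, d(A,C) = √(2² + 5² + 1² + 3²) = √39 ≈ 6.245.
d(A,C) ≈ 6.245 ≤ 5.831 + 10.4403 = 16.2713. Triangle inequality is satisfied.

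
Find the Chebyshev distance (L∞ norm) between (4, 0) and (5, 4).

max(|x_i - y_i|) = max(|4 - 5|, |0 - 4|) = max(1, 4) = 4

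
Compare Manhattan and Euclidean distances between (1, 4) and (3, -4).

L1 = |1 - 3| + |4 - (-4)| = 2 + 8 = 10
L2 = √(2² + 8²) = √68 ≈ 8.2462
L1 ≥ L2 always (equality iff movement is along one axis); L1 > L2 here.
Ratio L1/L2 = 10/√68 ≈ 1.2127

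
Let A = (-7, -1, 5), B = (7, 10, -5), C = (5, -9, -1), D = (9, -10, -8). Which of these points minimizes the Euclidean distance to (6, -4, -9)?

Distances: d(A) ≈ 19.3391, d(B) ≈ 14.5945, d(C) ≈ 9.4868, d(D) ≈ 6.7823. Nearest: D = (9, -10, -8) with distance 6.7823.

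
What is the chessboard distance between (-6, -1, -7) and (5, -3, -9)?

max(|x_i - y_i|) = max(|-6 - 5|, |-1 - (-3)|, |-7 - (-9)|) = max(11, 2, 2) = 11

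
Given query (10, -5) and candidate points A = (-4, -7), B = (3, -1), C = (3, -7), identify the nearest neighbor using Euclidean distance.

Distances: d(A) ≈ 14.1421, d(B) ≈ 8.0623, d(C) ≈ 7.2801. Nearest: C = (3, -7) with distance 7.2801.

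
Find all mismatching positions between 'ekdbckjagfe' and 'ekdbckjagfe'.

Differing positions: none. Hamming distance = 0.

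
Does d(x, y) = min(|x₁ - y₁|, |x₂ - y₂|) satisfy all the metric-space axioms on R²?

No. d fails identity of indiscernibles: take x = (3, 0) and y = (3, 1). Then d(x,y) = min(|3 - 3|, |0 - 1|) = min(0, 1) = 0, yet x ≠ y.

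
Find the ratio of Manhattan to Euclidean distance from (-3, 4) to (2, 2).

L1 = |-3 - 2| + |4 - 2| = 5 + 2 = 7
L2 = √(5² + 2²) = √29 ≈ 5.3852
L1 ≥ L2 always (equality iff movement is along one axis); L1 > L2 here.
Ratio L1/L2 = 7/√29 ≈ 1.2999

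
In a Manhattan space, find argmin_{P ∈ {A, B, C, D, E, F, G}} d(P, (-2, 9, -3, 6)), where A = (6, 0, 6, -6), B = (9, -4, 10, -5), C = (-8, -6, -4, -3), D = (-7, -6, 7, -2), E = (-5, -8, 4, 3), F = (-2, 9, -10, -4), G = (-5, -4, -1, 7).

Distances: d(A) = 38, d(B) = 48, d(C) = 31, d(D) = 38, d(E) = 30, d(F) = 17, d(G) = 19. Nearest: F = (-2, 9, -10, -4) with distance 17.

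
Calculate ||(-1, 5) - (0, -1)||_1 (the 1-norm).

Σ|x_i - y_i| = |-1 - 0| + |5 - (-1)| = 1 + 6 = 7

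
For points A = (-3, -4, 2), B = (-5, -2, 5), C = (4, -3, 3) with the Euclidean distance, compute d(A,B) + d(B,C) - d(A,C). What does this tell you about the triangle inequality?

d(A,B) = √(2² + 2² + 3²) = √17 ≈ 4.1231, d(B,C) = √(9² + 1² + 2²) = √86 ≈ 9.2736, d(A,C) = √(7² + 1² + 1²) = √51 ≈ 7.1414.
d(A,B) + d(B,C) - d(A,C) = 4.1231 + 9.2736 - 7.1414 = 13.3967 - 7.1414 = 6.2553 (to 4 decimal places). This is ≥ 0, so the triangle inequality holds for these points.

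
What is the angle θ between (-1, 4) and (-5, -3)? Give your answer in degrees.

With u = (-1, 4), v = (-5, -3):
u·v = (-1)·(-5) + 4·(-3) = 5 + (-12) = -7.
|u| = √((-1)² + 4²) = √17, |v| = √((-5)² + (-3)²) = √34, so |u||v| = √(17·34) = √578.
cos θ = (u·v)/(|u||v|) = -7/√578 ≈ -0.291162
θ = arccos(-0.291162) ≈ 106.93°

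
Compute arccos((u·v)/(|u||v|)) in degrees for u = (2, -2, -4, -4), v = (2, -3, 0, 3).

With u = (2, -2, -4, -4), v = (2, -3, 0, 3):
u·v = 2·2 + (-2)·(-3) + (-4)·0 + (-4)·3 = 4 + 6 + 0 + (-12) = -2.
|u| = √(2² + (-2)² + (-4)² + (-4)²) = √40, |v| = √(2² + (-3)² + 0² + 3²) = √22, so |u||v| = √(40·22) = √880.
cos θ = (u·v)/(|u||v|) = -2/√880 ≈ -0.06742
θ = arccos(-0.06742) ≈ 93.87°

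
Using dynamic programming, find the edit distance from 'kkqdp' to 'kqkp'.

Let D[i][j] be the edit distance between the first i characters of 'kkqdp' and the first j characters of 'kqkp', with D[i][0] = i, D[0][j] = j, and D[i][j] = D[i-1][j-1] if the characters match, else 1 + min(D[i-1][j], D[i][j-1], D[i-1][j-1]). Filling the table (rows: prefixes of 'kkqdp', columns: prefixes of 'kqkp'):
     ε  k  q  k  p
  ε  0  1  2  3  4
  k  1  0  1  2  3
  k  2  1  1  1  2
  q  3  2  1  2  2
  d  4  3  2  2  3
  p  5  4  3  3  2
The bottom-right entry gives D[5][4] = 2, so no sequence of fewer than 2 edits works. Backtracking through the table gives one optimal edit sequence (2 edits):
  kkqdp → kqdp (del k @1)
  kqdp → kqkp (sub d→k @3)
Edit distance = 2.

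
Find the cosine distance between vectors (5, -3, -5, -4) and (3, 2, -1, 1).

With u = (5, -3, -5, -4), v = (3, 2, -1, 1):
u·v = 5·3 + (-3)·2 + (-5)·(-1) + (-4)·1 = 15 + (-6) + 5 + (-4) = 10.
|u| = √(5² + (-3)² + (-5)² + (-4)²) = √75, |v| = √(3² + 2² + (-1)² + 1²) = √15, so |u||v| = √(75·15) = √1125.
cos θ = (u·v)/(|u||v|) = 10/√1125 ≈ 0.2981
Cosine distance = 1 - cos θ ≈ 1 - 0.2981 = 0.7019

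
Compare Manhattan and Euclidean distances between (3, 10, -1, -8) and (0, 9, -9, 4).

L1 = |3 - 0| + |10 - 9| + |-1 - (-9)| + |-8 - 4| = 3 + 1 + 8 + 12 = 24
L2 = √(3² + 1² + 8² + 12²) = √218 ≈ 14.7648
L1 ≥ L2 always (equality iff movement is along one axis); L1 > L2 here.
Ratio L1/L2 = 24/√218 ≈ 1.6255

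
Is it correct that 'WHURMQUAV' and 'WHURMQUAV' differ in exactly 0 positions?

Differing positions: none. Hamming distance = 0, so the claim is true.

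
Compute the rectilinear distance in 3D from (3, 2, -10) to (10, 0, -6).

Σ|x_i - y_i| = |3 - 10| + |2 - 0| + |-10 - (-6)| = 7 + 2 + 4 = 13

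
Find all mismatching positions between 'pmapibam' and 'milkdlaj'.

Differing positions: 1, 2, 3, 4, 5, 6, 8. Hamming distance = 7.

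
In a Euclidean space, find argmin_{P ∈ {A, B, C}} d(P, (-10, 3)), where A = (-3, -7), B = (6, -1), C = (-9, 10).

Distances: d(A) ≈ 12.2066, d(B) ≈ 16.4924, d(C) ≈ 7.0711. Nearest: C = (-9, 10) with distance 7.0711.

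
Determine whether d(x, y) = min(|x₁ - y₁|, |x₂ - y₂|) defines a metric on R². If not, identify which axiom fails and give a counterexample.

No. d fails identity of indiscernibles: take x = (-3, 0) and y = (-3, 6). Then d(x,y) = min(|-3 - (-3)|, |0 - 6|) = min(0, 6) = 0, yet x ≠ y.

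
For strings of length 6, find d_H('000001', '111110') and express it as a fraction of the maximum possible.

Differing positions: 1, 2, 3, 4, 5, 6. Hamming distance = 6. The maximum possible Hamming distance for length-6 strings is 6, so d_H/6 = 6/6 = 1.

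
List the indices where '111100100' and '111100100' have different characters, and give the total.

Differing positions: none. Hamming distance = 0.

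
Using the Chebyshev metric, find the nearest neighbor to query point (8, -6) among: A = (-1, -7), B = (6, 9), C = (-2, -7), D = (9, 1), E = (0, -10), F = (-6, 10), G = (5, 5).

Distances: d(A) = 9, d(B) = 15, d(C) = 10, d(D) = 7, d(E) = 8, d(F) = 16, d(G) = 11. Nearest: D = (9, 1) with distance 7.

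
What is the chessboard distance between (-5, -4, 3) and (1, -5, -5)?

max(|x_i - y_i|) = max(|-5 - 1|, |-4 - (-5)|, |3 - (-5)|) = max(6, 1, 8) = 8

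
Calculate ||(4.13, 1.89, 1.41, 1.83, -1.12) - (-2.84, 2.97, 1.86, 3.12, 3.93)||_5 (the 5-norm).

(Σ|x_i - y_i|^5)^(1/5) = (|4.13 - (-2.84)|^5 + |1.89 - 2.97|^5 + |1.41 - 1.86|^5 + |1.83 - 3.12|^5 + |-1.12 - 3.93|^5)^(1/5)
= (6.97^5 + 1.08^5 + 0.45^5 + 1.29^5 + 5.05^5)^(1/5) ≈ (16449.9238 + 1.4693 + 0.0185 + 3.5723 + 3284.4064)^(1/5) = (19739.3903)^(1/5) ≈ 7.2288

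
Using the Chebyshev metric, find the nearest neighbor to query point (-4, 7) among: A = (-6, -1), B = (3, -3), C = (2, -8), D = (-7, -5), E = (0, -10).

Distances: d(A) = 8, d(B) = 10, d(C) = 15, d(D) = 12, d(E) = 17. Nearest: A = (-6, -1) with distance 8.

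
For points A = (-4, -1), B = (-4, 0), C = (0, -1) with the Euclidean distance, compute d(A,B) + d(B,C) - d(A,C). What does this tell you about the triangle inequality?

d(A,B) = √(0² + 1²) = √1 = 1, d(B,C) = √(4² + 1²) = √17 ≈ 4.1231, d(A,C) = √(4² + 0²) = √16 = 4.
d(A,B) + d(B,C) - d(A,C) = 1 + 4.1231 - 4 = 5.1231 - 4 = 1.1231 (to 4 decimal places). This is ≥ 0, so the triangle inequality holds for these points.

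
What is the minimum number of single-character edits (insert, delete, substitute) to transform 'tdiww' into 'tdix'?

Let D[i][j] be the edit distance between the first i characters of 'tdiww' and the first j characters of 'tdix', with D[i][0] = i, D[0][j] = j, and D[i][j] = D[i-1][j-1] if the characters match, else 1 + min(D[i-1][j], D[i][j-1], D[i-1][j-1]). Filling the table (rows: prefixes of 'tdiww', columns: prefixes of 'tdix'):
     ε  t  d  i  x
  ε  0  1  2  3  4
  t  1  0  1  2  3
  d  2  1  0  1  2
  i  3  2  1  0  1
  w  4  3  2  1  1
  w  5  4  3  2  2
The bottom-right entry gives D[5][4] = 2, so no sequence of fewer than 2 edits works. Backtracking through the table gives one optimal edit sequence (2 edits):
  tdiww → tdiw (del w @4)
  tdiw → tdix (sub w→x @4)
Edit distance = 2.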